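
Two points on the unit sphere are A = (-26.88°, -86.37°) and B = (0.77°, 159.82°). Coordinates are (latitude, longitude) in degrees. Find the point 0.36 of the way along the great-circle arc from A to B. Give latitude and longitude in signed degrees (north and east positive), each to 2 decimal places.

The central angle between A and B is δ = 1.9456 rad.
With f = 0.36, the slerp weights are sin((1−f)δ)/sin δ = 1.0182 and sin(fδ)/sin δ = 0.6926.
Weighted sum of the unit vectors: (1.0182)·(0.0565,-0.8902,-0.4521) + (0.6926)·(-0.9385,0.3449,0.0134) = (-0.5926, -0.6674, -0.4510).
Converting back: φ = atan2(z, √(x²+y²)) = -26.81°, λ = atan2(y, x) = -131.60°.

-26.81°, -131.60°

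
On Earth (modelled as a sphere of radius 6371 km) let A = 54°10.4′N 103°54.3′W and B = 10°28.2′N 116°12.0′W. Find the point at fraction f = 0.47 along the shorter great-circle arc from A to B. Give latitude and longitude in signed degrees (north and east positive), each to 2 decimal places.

The central angle between A and B is δ = 0.7817 rad.
With f = 0.47, the slerp weights are sin((1−f)δ)/sin δ = 0.5714 and sin(fδ)/sin δ = 0.5099.
Weighted sum of the unit vectors: (0.5714)·(-0.1407,-0.5682,0.8108) + (0.5099)·(-0.4342,-0.8823,0.1817) = (-0.3017, -0.7745, 0.5559).
Converting back: φ = atan2(z, √(x²+y²)) = 33.78°, λ = atan2(y, x) = -111.28°.

33.78°, -111.28°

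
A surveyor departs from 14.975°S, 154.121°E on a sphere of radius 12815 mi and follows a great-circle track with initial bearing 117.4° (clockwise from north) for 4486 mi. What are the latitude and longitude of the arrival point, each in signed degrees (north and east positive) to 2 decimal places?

-23.28°, 173.48°

Angular distance δ = d/R = 4486/12815 = 0.35006 rad; initial bearing θ = 2.0490 rad.
sin φ₂ = sin φ₁ cos δ + cos φ₁ sin δ cos θ = (-0.2584)(0.9394) + (0.9660)(0.3430)(-0.4602) = -0.3952, so φ₂ = -23.28°.
Δλ = atan2(sin θ sin δ cos φ₁, cos δ − sin φ₁ sin φ₂) = atan2(0.2941, 0.8372) = 19.357°.
λ₂ = 154.121° + 19.357° = 173.48°.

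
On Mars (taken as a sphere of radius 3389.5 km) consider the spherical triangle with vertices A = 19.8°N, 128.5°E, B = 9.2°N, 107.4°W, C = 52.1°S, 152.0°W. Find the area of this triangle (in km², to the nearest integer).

20530613 km²

Side lengths (central angles): a = 1.2602, b = 1.7335, c = 2.0562 rad; semiperimeter s = 2.5249.
By l'Huilier's theorem, tan(E/4) = √[tan(s/2) tan((s−a)/2) tan((s−b)/2) tan((s−c)/2)], giving spherical excess E = 1.7870 rad.
Area = E·R² = 1.7870 × (3389.5)² ≈ 20530613 km².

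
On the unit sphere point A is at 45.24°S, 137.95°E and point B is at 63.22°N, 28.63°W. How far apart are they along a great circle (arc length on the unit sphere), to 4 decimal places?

In radians: φ₁ = -0.7896, φ₂ = 1.1034, Δλ = -166.580° = -2.9074 rad.
cos c = sin φ₁ sin φ₂ + cos φ₁ cos φ₂ cos Δλ = (-0.7101)(0.8927) + (0.7041)(0.4506)(-0.9727) = -0.94250,
so c = arccos(-0.94250) = 2.80083 rad.
On the unit sphere the arc length equals the central angle: 2.8008.

2.8008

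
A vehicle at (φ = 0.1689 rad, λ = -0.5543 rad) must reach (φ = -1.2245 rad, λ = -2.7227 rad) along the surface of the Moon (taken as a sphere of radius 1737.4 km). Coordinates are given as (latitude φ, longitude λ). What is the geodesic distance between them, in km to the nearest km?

3344 km

Let φ₁ = 0.1689 rad, φ₂ = -1.2245 rad, and Δλ = -2.1684 rad.
Haversine: a = sin²(Δφ/2) + cos φ₁ cos φ₂ sin²(Δλ/2) = 0.4118 + (0.9858)(0.3394)(0.7813) = 0.67319.
Central angle c = 2·arcsin(√a) = 1.92450 rad.
Distance = R·c = 1737.4 × 1.9245 ≈ 3344 km.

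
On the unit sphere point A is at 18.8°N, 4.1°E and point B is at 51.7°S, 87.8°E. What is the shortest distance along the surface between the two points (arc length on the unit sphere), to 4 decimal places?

1.7605

With latitudes φ₁ = 18.800°, φ₂ = -51.700° and longitude difference Δλ = 83.700°:
cos c = sin φ₁ sin φ₂ + cos φ₁ cos φ₂ cos Δλ = (0.3223)(-0.7848) + (0.9466)(0.6198)(0.1097) = -0.18852,
so c = arccos(-0.18852) = 1.76046 rad.
On the unit sphere the arc length equals the central angle: 1.7605.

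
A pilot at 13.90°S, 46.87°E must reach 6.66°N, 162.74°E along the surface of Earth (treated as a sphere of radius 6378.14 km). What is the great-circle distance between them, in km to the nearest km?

12986 km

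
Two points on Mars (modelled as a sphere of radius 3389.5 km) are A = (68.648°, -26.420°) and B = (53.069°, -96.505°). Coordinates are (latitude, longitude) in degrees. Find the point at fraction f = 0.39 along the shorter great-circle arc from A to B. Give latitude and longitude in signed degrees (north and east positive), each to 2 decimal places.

66.94°, -62.82°

Central angle δ = 0.6111 rad. Interpolating on the sphere with fraction f = 0.39:
P = [sin((1−f)δ)·A + sin(fδ)·B] / sin δ = 0.6347·A + 0.4115·B in Cartesian coordinates,
giving P = (0.1790, -0.3485, 0.9201), i.e. latitude 66.94°, longitude -62.82°.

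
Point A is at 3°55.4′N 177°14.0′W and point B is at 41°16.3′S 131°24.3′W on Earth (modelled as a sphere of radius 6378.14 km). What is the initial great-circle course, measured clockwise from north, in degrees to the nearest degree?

Δλ = 45.828° = 0.7999 rad.
y = sin Δλ · cos φ₂ = (0.7173)(0.7516) = 0.5391
x = cos φ₁ sin φ₂ − sin φ₁ cos φ₂ cos Δλ = (0.9977)(-0.6596) − (0.0684)(0.7516)(0.6968) = -0.6939
θ = atan2(y, x) = 142.16°, so the bearing is 142°.

142°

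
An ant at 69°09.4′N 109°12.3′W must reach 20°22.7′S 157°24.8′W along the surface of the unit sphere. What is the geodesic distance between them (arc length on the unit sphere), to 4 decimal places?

1.6741

Let φ₁ = 1.2070 rad, φ₂ = -0.3557 rad, and Δλ = -0.8414 rad.
cos c = sin φ₁ sin φ₂ + cos φ₁ cos φ₂ cos Δλ = (0.9346)(-0.3482) + (0.3558)(0.9374)(0.6664) = -0.10315,
so c = arccos(-0.10315) = 1.67413 rad.
On the unit sphere the arc length equals the central angle: 1.6741.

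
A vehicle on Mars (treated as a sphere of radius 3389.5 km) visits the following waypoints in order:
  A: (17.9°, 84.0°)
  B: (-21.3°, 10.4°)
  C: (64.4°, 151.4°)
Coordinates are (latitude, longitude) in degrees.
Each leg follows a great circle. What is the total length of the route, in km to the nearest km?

Leg A→B: central angle 1.4317 rad, distance 4852.7 km.
Leg B→C: central angle 2.2659 rad, distance 7680.2 km.
Total: 4852.7 + 7680.2 ≈ 12533 km.

12533 km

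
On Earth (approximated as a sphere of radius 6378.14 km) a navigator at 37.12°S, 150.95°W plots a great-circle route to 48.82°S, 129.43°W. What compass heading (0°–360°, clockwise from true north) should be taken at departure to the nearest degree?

134°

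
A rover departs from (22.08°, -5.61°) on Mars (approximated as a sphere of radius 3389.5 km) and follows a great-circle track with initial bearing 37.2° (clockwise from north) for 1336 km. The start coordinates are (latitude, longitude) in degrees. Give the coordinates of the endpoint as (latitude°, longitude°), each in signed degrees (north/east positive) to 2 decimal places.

Angular distance δ = d/R = 1336/3389.5 = 0.39416 rad; initial bearing θ = 0.6493 rad.
sin φ₂ = sin φ₁ cos δ + cos φ₁ sin δ cos θ = (0.3759)(0.9233) + (0.9267)(0.3840)(0.7965) = 0.6305, so φ₂ = 39.09°.
Δλ = atan2(sin θ sin δ cos φ₁, cos δ − sin φ₁ sin φ₂) = atan2(0.2152, 0.6863) = 17.406°.
λ₂ = -5.610° + 17.406° = 11.80°.

39.09°, 11.80°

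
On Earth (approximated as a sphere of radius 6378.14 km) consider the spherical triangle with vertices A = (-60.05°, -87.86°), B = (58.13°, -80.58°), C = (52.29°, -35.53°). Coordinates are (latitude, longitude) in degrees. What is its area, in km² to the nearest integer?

31424597 km²

Side lengths (central angles): a = 0.4510, b = 2.0931, c = 2.0650 rad; semiperimeter s = 2.3046.
By l'Huilier's theorem, tan(E/4) = √[tan(s/2) tan((s−a)/2) tan((s−b)/2) tan((s−c)/2)], giving spherical excess E = 0.7725 rad.
Area = E·R² = 0.7725 × (6378.14)² ≈ 31424597 km².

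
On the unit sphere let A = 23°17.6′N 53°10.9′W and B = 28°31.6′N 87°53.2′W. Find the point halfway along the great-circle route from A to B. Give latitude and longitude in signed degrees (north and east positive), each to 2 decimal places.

Central angle δ = 0.5505 rad. Interpolating on the sphere with fraction f = 0.5:
P = [sin((1−f)δ)·A + sin(fδ)·B] / sin δ = 0.5196·A + 0.5196·B in Cartesian coordinates,
giving P = (0.3028, -0.8382, 0.4536), i.e. latitude 26.97°, longitude -70.14°.

26.97°, -70.14°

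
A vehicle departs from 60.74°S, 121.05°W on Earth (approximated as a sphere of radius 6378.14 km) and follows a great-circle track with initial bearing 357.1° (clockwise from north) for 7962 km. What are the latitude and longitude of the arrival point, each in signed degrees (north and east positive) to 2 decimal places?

Angular distance δ = d/R = 7962/6378.14 = 1.24833 rad; initial bearing θ = 6.2326 rad.
sin φ₂ = sin φ₁ cos δ + cos φ₁ sin δ cos θ = (-0.8724)(0.3169) + (0.4888)(0.9485)(0.9987) = 0.1865, so φ₂ = 10.75°.
Δλ = atan2(sin θ sin δ cos φ₁, cos δ − sin φ₁ sin φ₂) = atan2(-0.0235, 0.4796) = -2.800°.
λ₂ = -121.050° − 2.800° = -123.85°.

10.75°, -123.85°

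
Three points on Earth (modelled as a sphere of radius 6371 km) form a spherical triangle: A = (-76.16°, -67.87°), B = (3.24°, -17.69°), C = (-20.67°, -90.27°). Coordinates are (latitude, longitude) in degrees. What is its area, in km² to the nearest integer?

32436891 km²

Side lengths (central angles): a = 1.3081, b = 0.9888, c = 1.4726 rad; semiperimeter s = 1.8847.
By l'Huilier's theorem, tan(E/4) = √[tan(s/2) tan((s−a)/2) tan((s−b)/2) tan((s−c)/2)], giving spherical excess E = 0.7991 rad.
Area = E·R² = 0.7991 × (6371)² ≈ 32436891 km².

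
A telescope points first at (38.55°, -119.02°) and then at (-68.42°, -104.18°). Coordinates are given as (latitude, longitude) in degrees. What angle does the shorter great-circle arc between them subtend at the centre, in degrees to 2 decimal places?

107.55°

Let φ₁ = 0.6728 rad, φ₂ = -1.1942 rad, and Δλ = 0.2590 rad.
cos c = sin φ₁ sin φ₂ + cos φ₁ cos φ₂ cos Δλ = (0.6232)(-0.9299) + (0.7821)(0.3678)(0.9666) = -0.30147,
so c = arccos(-0.30147) = 1.87703 rad.
So the angular separation is 107.55°.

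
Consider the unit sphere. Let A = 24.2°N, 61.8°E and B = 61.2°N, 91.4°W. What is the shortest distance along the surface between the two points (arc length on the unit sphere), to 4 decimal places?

1.6038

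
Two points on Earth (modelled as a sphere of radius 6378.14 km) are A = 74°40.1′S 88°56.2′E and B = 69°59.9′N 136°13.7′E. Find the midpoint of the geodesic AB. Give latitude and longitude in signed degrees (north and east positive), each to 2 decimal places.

-2.54°, 115.79°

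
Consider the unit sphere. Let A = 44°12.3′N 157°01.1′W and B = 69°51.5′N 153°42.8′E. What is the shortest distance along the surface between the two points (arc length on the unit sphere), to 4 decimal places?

0.6169

Let φ₁ = 0.7715 rad, φ₂ = 1.2193 rad, and Δλ = -0.8599 rad.
cos c = sin φ₁ sin φ₂ + cos φ₁ cos φ₂ cos Δλ = (0.6972)(0.9388) + (0.7168)(0.3443)(0.6525) = 0.81566,
so c = arccos(0.81566) = 0.61693 rad.
On the unit sphere the arc length equals the central angle: 0.6169.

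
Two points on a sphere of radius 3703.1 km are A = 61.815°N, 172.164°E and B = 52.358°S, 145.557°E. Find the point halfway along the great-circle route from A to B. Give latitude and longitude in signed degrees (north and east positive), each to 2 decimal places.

4.86°, 157.13°

The central angle between A and B is δ = 2.0264 rad.
With f = 0.5, the slerp weights are sin((1−f)δ)/sin δ = 0.9449 and sin(fδ)/sin δ = 0.9449.
Weighted sum of the unit vectors: (0.9449)·(-0.4679,0.0644,0.8814) + (0.9449)·(-0.5037,0.3454,-0.7918) = (-0.9181, 0.3873, 0.0847).
Converting back: φ = atan2(z, √(x²+y²)) = 4.86°, λ = atan2(y, x) = 157.13°.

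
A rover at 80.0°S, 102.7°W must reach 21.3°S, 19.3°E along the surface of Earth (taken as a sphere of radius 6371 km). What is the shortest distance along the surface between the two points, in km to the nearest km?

8253 km

With latitudes φ₁ = -80.000°, φ₂ = -21.300° and longitude difference Δλ = 122.000°:
cos c = sin φ₁ sin φ₂ + cos φ₁ cos φ₂ cos Δλ = (-0.9848)(-0.3633) + (0.1736)(0.9317)(-0.5299) = 0.27200,
so c = arccos(0.27200) = 1.29533 rad.
Distance = R·c = 6371 × 1.2953 ≈ 8253 km.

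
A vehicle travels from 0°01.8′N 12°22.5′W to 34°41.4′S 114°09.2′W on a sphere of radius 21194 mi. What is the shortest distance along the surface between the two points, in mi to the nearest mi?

Let φ₁ = 0.0005 rad, φ₂ = -0.6055 rad, and Δλ = -1.7764 rad.
Haversine: a = sin²(Δφ/2) + cos φ₁ cos φ₂ sin²(Δλ/2) = 0.0890 + (1.0000)(0.8222)(0.6021) = 0.58407.
Central angle c = 2·arcsin(√a) = 1.73974 rad.
Distance = R·c = 21194 × 1.7397 ≈ 36872 mi.

36872 mi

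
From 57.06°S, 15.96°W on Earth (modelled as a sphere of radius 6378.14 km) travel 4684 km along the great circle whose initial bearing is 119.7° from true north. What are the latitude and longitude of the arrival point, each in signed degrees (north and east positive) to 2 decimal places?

-53.46°, 61.92°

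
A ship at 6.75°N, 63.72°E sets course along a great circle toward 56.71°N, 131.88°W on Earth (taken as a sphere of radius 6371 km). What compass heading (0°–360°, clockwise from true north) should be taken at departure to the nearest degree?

With φ₁ = 0.1178, φ₂ = 0.9898, Δλ = 2.8693 rad, the forward-azimuth formula gives
θ = atan2( sin Δλ cos φ₂ , cos φ₁ sin φ₂ − sin φ₁ cos φ₂ cos Δλ ) = atan2(0.1476, 0.8922) = 9.39°.
So the initial bearing is 9°.

9°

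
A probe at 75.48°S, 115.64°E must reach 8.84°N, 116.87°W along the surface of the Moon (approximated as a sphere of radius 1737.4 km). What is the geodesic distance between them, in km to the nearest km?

Let φ₁ = -1.3174 rad, φ₂ = 0.1543 rad, and Δλ = 2.2251 rad.
cos c = sin φ₁ sin φ₂ + cos φ₁ cos φ₂ cos Δλ = (-0.9681)(0.1537) + (0.2507)(0.9881)(-0.6086) = -0.29955,
so c = arccos(-0.29955) = 1.87501 rad.
Distance = R·c = 1737.4 × 1.8750 ≈ 3258 km.

3258 km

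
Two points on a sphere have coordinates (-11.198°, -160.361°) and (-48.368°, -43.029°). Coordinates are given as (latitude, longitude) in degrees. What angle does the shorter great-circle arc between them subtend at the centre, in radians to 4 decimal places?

1.7255 rad

Let φ₁ = -0.1954 rad, φ₂ = -0.8442 rad, and Δλ = 2.0478 rad.
cos c = sin φ₁ sin φ₂ + cos φ₁ cos φ₂ cos Δλ = (-0.1942)(-0.7474) + (0.9810)(0.6643)(-0.4591) = -0.15407,
so c = arccos(-0.15407) = 1.72549 rad.
So the angular separation is 1.7255 rad.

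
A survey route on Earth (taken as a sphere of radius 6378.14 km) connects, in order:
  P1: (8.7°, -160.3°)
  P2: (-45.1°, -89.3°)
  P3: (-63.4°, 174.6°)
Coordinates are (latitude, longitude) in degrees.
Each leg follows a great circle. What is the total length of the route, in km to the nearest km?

15168 km

Leg P1→P2: central angle 1.4505 rad, distance 9251.4 km.
Leg P2→P3: central angle 0.9276 rad, distance 5916.2 km.
Total: 9251.4 + 5916.2 ≈ 15168 km.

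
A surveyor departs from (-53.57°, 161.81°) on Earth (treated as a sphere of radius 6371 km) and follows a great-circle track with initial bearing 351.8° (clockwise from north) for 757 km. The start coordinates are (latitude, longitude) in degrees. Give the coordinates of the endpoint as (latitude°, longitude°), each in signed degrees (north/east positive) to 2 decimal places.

Angular distance δ = d/R = 757/6371 = 0.11882 rad; initial bearing θ = 6.1401 rad.
sin φ₂ = sin φ₁ cos δ + cos φ₁ sin δ cos θ = (-0.8046)(0.9929) + (0.5938)(0.1185)(0.9898) = -0.7292, so φ₂ = -46.82°.
Δλ = atan2(sin θ sin δ cos φ₁, cos δ − sin φ₁ sin φ₂) = atan2(-0.0100, 0.4062) = -1.416°.
λ₂ = 161.810° − 1.416° = 160.39°.

-46.82°, 160.39°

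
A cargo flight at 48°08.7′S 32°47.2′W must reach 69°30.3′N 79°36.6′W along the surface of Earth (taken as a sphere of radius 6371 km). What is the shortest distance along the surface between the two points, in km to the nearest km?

13625 km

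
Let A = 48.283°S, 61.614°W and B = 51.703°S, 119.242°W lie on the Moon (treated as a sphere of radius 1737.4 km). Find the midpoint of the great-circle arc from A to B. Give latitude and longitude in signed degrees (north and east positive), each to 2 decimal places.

The central angle between A and B is δ = 0.6324 rad.
With f = 0.5, the slerp weights are sin((1−f)δ)/sin δ = 0.5261 and sin(fδ)/sin δ = 0.5261.
Weighted sum of the unit vectors: (0.5261)·(0.3164,-0.5854,-0.7464) + (0.5261)·(-0.3027,-0.5408,-0.7848) = (0.0072, -0.5925, -0.8056).
Converting back: φ = atan2(z, √(x²+y²)) = -53.66°, λ = atan2(y, x) = -89.31°.

-53.66°, -89.31°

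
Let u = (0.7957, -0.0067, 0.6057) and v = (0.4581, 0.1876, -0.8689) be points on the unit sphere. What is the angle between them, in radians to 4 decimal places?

u·v = -0.1630; |u| = 1.0000, |v| = 1.0000.
cos θ = (u·v)/(|u||v|) = -0.1630, so θ = 1.7346 rad.

1.7346 rad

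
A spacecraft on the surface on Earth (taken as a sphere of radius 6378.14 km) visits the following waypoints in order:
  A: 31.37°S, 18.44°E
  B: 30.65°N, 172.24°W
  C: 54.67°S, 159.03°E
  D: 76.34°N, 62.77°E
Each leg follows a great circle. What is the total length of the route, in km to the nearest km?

44920 km

Leg A→B: central angle 2.9814 rad, distance 19015.8 km.
Leg B→C: central angle 1.5504 rad, distance 9889.0 km.
Leg C→D: central angle 2.5110 rad, distance 16015.2 km.
Total: 19015.8 + 9889.0 + 16015.2 ≈ 44920 km.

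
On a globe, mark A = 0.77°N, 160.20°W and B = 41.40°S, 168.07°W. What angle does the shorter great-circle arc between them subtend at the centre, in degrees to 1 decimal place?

With latitudes φ₁ = 0.770°, φ₂ = -41.400° and longitude difference Δλ = -7.870°:
Haversine: a = sin²(Δφ/2) + cos φ₁ cos φ₂ sin²(Δλ/2) = 0.1294 + (0.9999)(0.7501)(0.0047) = 0.13295.
Central angle c = 2·arcsin(√a) = 0.74647 rad.
So the angular separation is 42.8°.

42.8°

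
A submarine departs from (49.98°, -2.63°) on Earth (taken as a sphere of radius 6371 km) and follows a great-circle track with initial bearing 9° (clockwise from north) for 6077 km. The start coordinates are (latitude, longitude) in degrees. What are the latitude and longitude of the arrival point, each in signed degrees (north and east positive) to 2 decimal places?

73.97°, 149.85°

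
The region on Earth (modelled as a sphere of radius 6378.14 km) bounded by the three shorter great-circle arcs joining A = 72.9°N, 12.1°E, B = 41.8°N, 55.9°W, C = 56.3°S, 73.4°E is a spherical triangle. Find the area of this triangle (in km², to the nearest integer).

Side lengths (central angles): a = 2.5261, b = 2.3700, c = 0.7682 rad; semiperimeter s = 2.8322.
By l'Huilier's theorem, tan(E/4) = √[tan(s/2) tan((s−a)/2) tan((s−b)/2) tan((s−c)/2)], giving spherical excess E = 2.2311 rad.
Area = E·R² = 2.2311 × (6378.14)² ≈ 90762459 km².

90762459 km²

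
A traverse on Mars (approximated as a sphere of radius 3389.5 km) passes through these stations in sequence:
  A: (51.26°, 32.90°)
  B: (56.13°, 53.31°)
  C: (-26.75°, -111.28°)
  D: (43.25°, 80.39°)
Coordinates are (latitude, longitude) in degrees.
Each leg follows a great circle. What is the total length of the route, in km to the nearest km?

19081 km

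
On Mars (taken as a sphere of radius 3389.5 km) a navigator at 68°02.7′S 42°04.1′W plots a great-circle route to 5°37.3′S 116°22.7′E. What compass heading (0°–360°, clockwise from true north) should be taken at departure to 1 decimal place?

157.8°

With φ₁ = -1.1876, φ₂ = -0.0981, Δλ = 2.7654 rad, the forward-azimuth formula gives
θ = atan2( sin Δλ cos φ₂ , cos φ₁ sin φ₂ − sin φ₁ cos φ₂ cos Δλ ) = atan2(0.3656, -0.8951) = 157.78°.
So the initial bearing is 157.8°.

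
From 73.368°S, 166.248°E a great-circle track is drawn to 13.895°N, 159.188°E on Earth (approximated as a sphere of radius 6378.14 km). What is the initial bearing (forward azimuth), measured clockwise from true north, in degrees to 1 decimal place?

353.1°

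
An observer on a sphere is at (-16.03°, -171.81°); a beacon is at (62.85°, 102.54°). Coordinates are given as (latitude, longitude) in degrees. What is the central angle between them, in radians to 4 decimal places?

In radians: φ₁ = -0.2798, φ₂ = 1.0969, Δλ = -85.650° = -1.4949 rad.
cos c = sin φ₁ sin φ₂ + cos φ₁ cos φ₂ cos Δλ = (-0.2761)(0.8898) + (0.9611)(0.4563)(0.0758) = -0.21245,
so c = arccos(-0.21245) = 1.78488 rad.
So the angular separation is 1.7849 rad.

1.7849 rad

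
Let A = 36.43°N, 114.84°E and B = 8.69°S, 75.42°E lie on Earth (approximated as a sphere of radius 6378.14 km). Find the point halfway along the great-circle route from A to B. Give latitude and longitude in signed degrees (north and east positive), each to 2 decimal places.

14.69°, 93.03°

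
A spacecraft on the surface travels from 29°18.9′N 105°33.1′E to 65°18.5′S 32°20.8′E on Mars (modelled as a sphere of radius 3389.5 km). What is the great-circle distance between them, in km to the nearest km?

6499 km

In radians: φ₁ = 0.5116, φ₂ = -1.1398, Δλ = -73.205° = -1.2777 rad.
cos c = sin φ₁ sin φ₂ + cos φ₁ cos φ₂ cos Δλ = (0.4896)(-0.9086) + (0.8719)(0.4177)(0.2889) = -0.33960,
so c = arccos(-0.33960) = 1.91729 rad.
Distance = R·c = 3389.5 × 1.9173 ≈ 6499 km.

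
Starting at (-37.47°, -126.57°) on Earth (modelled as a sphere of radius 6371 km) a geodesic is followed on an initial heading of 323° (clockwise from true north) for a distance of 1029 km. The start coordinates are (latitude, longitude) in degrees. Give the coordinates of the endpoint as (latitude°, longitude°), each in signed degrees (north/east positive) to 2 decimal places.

-29.90°, -132.98°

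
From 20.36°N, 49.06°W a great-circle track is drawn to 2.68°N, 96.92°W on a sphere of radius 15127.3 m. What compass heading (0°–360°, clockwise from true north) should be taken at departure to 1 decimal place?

Δλ = -47.860° = -0.8353 rad.
y = sin Δλ · cos φ₂ = (-0.7415)(0.9989) = -0.7407
x = cos φ₁ sin φ₂ − sin φ₁ cos φ₂ cos Δλ = (0.9375)(0.0468) − (0.3479)(0.9989)(0.6709) = -0.1893
θ = atan2(y, x) = -104.34°; adding 360° gives 255.7°.

255.7°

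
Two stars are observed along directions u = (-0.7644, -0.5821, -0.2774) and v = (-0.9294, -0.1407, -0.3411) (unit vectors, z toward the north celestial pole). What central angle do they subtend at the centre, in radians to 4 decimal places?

0.4801 rad

u·v = 0.8870; |u| = 1.0000, |v| = 1.0000.
cos θ = (u·v)/(|u||v|) = 0.8869, so θ = 0.4801 rad.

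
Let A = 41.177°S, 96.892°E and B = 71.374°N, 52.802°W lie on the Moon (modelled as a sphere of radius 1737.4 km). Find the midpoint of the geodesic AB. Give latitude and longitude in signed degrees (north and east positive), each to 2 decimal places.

29.88°, 78.22°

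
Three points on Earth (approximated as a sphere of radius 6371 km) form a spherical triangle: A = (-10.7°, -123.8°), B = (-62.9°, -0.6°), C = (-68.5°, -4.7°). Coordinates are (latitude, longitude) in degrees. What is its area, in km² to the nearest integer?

2806751 km²

Side lengths (central angles): a = 0.1020, b = 1.5732, c = 1.6507 rad; semiperimeter s = 1.6630.
By l'Huilier's theorem, tan(E/4) = √[tan(s/2) tan((s−a)/2) tan((s−b)/2) tan((s−c)/2)], giving spherical excess E = 0.0691 rad.
Area = E·R² = 0.0691 × (6371)² ≈ 2806751 km².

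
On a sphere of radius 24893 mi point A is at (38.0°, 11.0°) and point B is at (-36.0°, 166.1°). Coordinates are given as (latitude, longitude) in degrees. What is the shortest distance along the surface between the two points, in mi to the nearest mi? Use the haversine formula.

With latitudes φ₁ = 38.000°, φ₂ = -36.000° and longitude difference Δλ = 155.100°:
Haversine: a = sin²(Δφ/2) + cos φ₁ cos φ₂ sin²(Δλ/2) = 0.3622 + (0.7880)(0.8090)(0.9535) = 0.97007.
Central angle c = 2·arcsin(√a) = 2.79381 rad.
Distance = R·c = 24893 × 2.7938 ≈ 69546 mi.

69546 mi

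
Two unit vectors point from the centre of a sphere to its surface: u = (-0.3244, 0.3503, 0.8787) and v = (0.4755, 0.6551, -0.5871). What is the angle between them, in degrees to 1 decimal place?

u·v = -0.4407; |u| = 1.0000, |v| = 1.0000.
cos θ = (u·v)/(|u||v|) = -0.4407, so θ = 116.1°.

116.1°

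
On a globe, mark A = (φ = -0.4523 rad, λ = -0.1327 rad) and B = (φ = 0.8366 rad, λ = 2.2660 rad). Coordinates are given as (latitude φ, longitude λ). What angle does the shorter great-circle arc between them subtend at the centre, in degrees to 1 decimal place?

140.2°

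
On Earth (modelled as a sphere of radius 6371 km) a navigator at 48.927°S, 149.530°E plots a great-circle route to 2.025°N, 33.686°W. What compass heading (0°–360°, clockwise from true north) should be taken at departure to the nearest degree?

Δλ = 176.784° = 3.0855 rad.
y = sin Δλ · cos φ₂ = (0.0561)(0.9994) = 0.0561
x = cos φ₁ sin φ₂ − sin φ₁ cos φ₂ cos Δλ = (0.6570)(0.0353) − (-0.7539)(0.9994)(-0.9984) = -0.7290
θ = atan2(y, x) = 175.60°, so the bearing is 176°.

176°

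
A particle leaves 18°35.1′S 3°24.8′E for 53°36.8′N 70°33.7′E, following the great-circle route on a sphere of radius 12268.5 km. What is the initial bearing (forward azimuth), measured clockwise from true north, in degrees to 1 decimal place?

With φ₁ = -0.3244, φ₂ = 0.9357, Δλ = 1.1720 rad, the forward-azimuth formula gives
θ = atan2( sin Δλ cos φ₂ , cos φ₁ sin φ₂ − sin φ₁ cos φ₂ cos Δλ ) = atan2(0.5467, 0.8365) = 33.17°.
So the initial bearing is 33.2°.

33.2°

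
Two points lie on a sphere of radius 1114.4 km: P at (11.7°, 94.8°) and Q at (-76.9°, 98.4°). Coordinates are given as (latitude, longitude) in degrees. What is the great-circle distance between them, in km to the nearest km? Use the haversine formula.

1724 km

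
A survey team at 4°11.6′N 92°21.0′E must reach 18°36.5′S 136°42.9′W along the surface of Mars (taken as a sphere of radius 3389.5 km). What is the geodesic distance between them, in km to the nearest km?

7690 km

Let φ₁ = 0.0732 rad, φ₂ = -0.3248 rad, and Δλ = 2.2852 rad.
cos c = sin φ₁ sin φ₂ + cos φ₁ cos φ₂ cos Δλ = (0.0731)(-0.3191) + (0.9973)(0.9477)(-0.6552) = -0.64262,
so c = arccos(-0.64262) = 2.26871 rad.
Distance = R·c = 3389.5 × 2.2687 ≈ 7690 km.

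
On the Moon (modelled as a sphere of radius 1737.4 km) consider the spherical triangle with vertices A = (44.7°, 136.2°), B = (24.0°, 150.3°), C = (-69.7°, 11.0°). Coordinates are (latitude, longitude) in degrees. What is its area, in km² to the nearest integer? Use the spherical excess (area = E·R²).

2452747 km²

Side lengths (central angles): a = 2.2418, b = 2.5012, c = 0.4131 rad; semiperimeter s = 2.5780.
By l'Huilier's theorem, tan(E/4) = √[tan(s/2) tan((s−a)/2) tan((s−b)/2) tan((s−c)/2)], giving spherical excess E = 0.8126 rad.
Area = E·R² = 0.8126 × (1737.4)² ≈ 2452747 km².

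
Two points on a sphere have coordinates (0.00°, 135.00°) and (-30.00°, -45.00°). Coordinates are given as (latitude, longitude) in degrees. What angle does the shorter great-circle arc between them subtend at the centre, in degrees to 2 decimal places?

150.00°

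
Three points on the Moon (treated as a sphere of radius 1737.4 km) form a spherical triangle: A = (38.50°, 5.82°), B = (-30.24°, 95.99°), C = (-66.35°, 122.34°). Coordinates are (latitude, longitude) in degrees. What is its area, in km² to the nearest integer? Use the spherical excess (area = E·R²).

2857866 km²

Side lengths (central angles): a = 0.6890, b = 2.3609, c = 1.8918 rad; semiperimeter s = 2.4708.
By l'Huilier's theorem, tan(E/4) = √[tan(s/2) tan((s−a)/2) tan((s−b)/2) tan((s−c)/2)], giving spherical excess E = 0.9468 rad.
Area = E·R² = 0.9468 × (1737.4)² ≈ 2857866 km².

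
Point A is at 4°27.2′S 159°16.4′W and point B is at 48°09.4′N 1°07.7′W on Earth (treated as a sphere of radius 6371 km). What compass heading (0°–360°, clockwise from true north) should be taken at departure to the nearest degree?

Δλ = 158.145° = 2.7602 rad.
y = sin Δλ · cos φ₂ = (0.3723)(0.6671) = 0.2483
x = cos φ₁ sin φ₂ − sin φ₁ cos φ₂ cos Δλ = (0.9970)(0.7450) − (-0.0776)(0.6671)(-0.9281) = 0.6946
θ = atan2(y, x) = 19.67°, so the bearing is 20°.

20°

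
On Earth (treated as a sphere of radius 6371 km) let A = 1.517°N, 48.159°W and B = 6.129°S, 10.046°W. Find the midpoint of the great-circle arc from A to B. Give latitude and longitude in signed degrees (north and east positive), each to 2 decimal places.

-2.44°, -29.16°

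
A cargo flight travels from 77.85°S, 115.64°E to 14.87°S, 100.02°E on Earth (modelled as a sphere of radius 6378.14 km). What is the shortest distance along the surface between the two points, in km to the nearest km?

7065 km

Let φ₁ = -1.3587 rad, φ₂ = -0.2595 rad, and Δλ = -0.2726 rad.
cos c = sin φ₁ sin φ₂ + cos φ₁ cos φ₂ cos Δλ = (-0.9776)(-0.2566) + (0.2105)(0.9665)(0.9631) = 0.44679,
so c = arccos(0.44679) = 1.10762 rad.
Distance = R·c = 6378.14 × 1.1076 ≈ 7065 km.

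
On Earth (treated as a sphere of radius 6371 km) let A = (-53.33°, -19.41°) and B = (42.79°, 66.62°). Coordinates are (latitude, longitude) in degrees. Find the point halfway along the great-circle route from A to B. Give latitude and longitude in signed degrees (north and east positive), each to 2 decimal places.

The central angle between A and B is δ = 2.1113 rad.
With f = 0.5, the slerp weights are sin((1−f)δ)/sin δ = 1.0149 and sin(fδ)/sin δ = 1.0149.
Weighted sum of the unit vectors: (1.0149)·(0.5633,-0.1985,-0.8021) + (1.0149)·(0.2912,0.6736,0.6793) = (0.8672, 0.4822, -0.1246).
Converting back: φ = atan2(z, √(x²+y²)) = -7.16°, λ = atan2(y, x) = 29.08°.

-7.16°, 29.08°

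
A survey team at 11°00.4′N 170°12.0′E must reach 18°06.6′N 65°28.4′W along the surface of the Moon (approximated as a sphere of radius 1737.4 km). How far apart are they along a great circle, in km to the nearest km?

3573 km

With latitudes φ₁ = 11.007°, φ₂ = 18.110° and longitude difference Δλ = 124.327°:
cos c = sin φ₁ sin φ₂ + cos φ₁ cos φ₂ cos Δλ = (0.1909)(0.3108) + (0.9816)(0.9505)(-0.5639) = -0.46677,
so c = arccos(-0.46677) = 2.05643 rad.
Distance = R·c = 1737.4 × 2.0564 ≈ 3573 km.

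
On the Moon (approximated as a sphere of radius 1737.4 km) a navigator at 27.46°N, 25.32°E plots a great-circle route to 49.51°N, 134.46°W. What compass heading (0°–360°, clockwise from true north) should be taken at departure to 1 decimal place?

346.8°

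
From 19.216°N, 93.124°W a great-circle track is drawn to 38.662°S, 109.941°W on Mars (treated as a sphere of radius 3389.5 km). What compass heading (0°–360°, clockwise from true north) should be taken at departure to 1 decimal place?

195.1°

With φ₁ = 0.3354, φ₂ = -0.6748, Δλ = -0.2935 rad, the forward-azimuth formula gives
θ = atan2( sin Δλ cos φ₂ , cos φ₁ sin φ₂ − sin φ₁ cos φ₂ cos Δλ ) = atan2(-0.2259, -0.8359) = -164.88°.
Adding 360° brings this into [0°, 360°): 195.1°.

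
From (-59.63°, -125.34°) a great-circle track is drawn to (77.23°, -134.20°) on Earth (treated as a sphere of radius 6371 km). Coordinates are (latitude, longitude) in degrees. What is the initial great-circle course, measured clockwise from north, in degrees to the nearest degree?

With φ₁ = -1.0407, φ₂ = 1.3479, Δλ = -0.1546 rad, the forward-azimuth formula gives
θ = atan2( sin Δλ cos φ₂ , cos φ₁ sin φ₂ − sin φ₁ cos φ₂ cos Δλ ) = atan2(-0.0340, 0.6815) = -2.86°.
Adding 360° brings this into [0°, 360°): 357°.

357°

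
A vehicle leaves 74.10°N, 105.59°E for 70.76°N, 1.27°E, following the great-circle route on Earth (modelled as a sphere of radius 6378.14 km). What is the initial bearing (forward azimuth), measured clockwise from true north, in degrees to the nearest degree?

Δλ = -104.320° = -1.8207 rad.
y = sin Δλ · cos φ₂ = (-0.9689)(0.3295) = -0.3193
x = cos φ₁ sin φ₂ − sin φ₁ cos φ₂ cos Δλ = (0.2740)(0.9441) − (0.9617)(0.3295)(-0.2473) = 0.3370
θ = atan2(y, x) = -43.45°; adding 360° gives 317°.

317°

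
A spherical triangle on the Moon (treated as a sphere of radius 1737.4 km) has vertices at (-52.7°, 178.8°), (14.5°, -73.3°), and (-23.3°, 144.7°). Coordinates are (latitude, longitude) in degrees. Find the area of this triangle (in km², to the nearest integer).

2755411 km²

Side lengths (central angles): a = 2.4976, b = 0.6833, c = 1.9600 rad; semiperimeter s = 2.5705.
By l'Huilier's theorem, tan(E/4) = √[tan(s/2) tan((s−a)/2) tan((s−b)/2) tan((s−c)/2)], giving spherical excess E = 0.9128 rad.
Area = E·R² = 0.9128 × (1737.4)² ≈ 2755411 km².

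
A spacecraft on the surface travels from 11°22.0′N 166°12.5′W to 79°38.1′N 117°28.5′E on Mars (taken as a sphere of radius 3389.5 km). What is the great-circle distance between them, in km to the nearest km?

Let φ₁ = 0.1984 rad, φ₂ = 1.3899 rad, and Δλ = -1.3320 rad.
cos c = sin φ₁ sin φ₂ + cos φ₁ cos φ₂ cos Δλ = (0.1971)(0.9837) + (0.9804)(0.1799)(0.2366) = 0.23560,
so c = arccos(0.23560) = 1.33296 rad.
Distance = R·c = 3389.5 × 1.3330 ≈ 4518 km.

4518 km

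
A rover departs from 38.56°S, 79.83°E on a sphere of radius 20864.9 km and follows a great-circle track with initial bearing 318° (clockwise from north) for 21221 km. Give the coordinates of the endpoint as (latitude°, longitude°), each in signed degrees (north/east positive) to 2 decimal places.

Angular distance δ = d/R = 21221/20864.9 = 1.01707 rad; initial bearing θ = 5.5501 rad.
sin φ₂ = sin φ₁ cos δ + cos φ₁ sin δ cos θ = (-0.6233)(0.5259) + (0.7820)(0.8506)(0.7431) = 0.1665, so φ₂ = 9.58°.
Δλ = atan2(sin θ sin δ cos φ₁, cos δ − sin φ₁ sin φ₂) = atan2(-0.4450, 0.6296) = -35.254°.
λ₂ = 79.830° − 35.254° = 44.58°.

9.58°, 44.58°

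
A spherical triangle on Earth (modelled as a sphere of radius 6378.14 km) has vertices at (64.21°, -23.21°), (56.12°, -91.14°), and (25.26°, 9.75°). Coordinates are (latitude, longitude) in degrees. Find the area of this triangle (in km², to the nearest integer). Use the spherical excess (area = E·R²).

Side lengths (central angles): a = 1.3088, b = 0.7751, c = 0.5760 rad; semiperimeter s = 1.3299.
By l'Huilier's theorem, tan(E/4) = √[tan(s/2) tan((s−a)/2) tan((s−b)/2) tan((s−c)/2)], giving spherical excess E = 0.1223 rad.
Area = E·R² = 0.1223 × (6378.14)² ≈ 4973973 km².

4973973 km²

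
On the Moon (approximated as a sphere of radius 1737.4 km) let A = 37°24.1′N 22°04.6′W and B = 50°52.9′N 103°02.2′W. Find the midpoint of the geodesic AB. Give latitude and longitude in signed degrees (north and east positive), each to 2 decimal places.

51.78°, -56.97°

Central angle δ = 0.9884 rad. Interpolating on the sphere with fraction f = 0.5:
P = [sin((1−f)δ)·A + sin(fδ)·B] / sin δ = 0.5680·A + 0.5680·B in Cartesian coordinates,
giving P = (0.3373, -0.5187, 0.7856), i.e. latitude 51.78°, longitude -56.97°.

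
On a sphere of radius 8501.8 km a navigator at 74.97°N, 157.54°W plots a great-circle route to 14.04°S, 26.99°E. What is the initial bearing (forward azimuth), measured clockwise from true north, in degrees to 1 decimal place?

355.0°

Δλ = -175.470° = -3.0625 rad.
y = sin Δλ · cos φ₂ = (-0.0790)(0.9701) = -0.0766
x = cos φ₁ sin φ₂ − sin φ₁ cos φ₂ cos Δλ = (0.2593)(-0.2426) − (0.9658)(0.9701)(-0.9969) = 0.8711
θ = atan2(y, x) = -5.03°; adding 360° gives 355.0°.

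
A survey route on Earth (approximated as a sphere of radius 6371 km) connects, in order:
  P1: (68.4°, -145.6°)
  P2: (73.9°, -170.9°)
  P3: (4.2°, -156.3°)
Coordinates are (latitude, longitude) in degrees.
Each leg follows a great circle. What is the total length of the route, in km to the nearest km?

8893 km

Leg P1→P2: central angle 0.1699 rad, distance 1082.3 km.
Leg P2→P3: central angle 1.2260 rad, distance 7810.8 km.
Total: 1082.3 + 7810.8 ≈ 8893 km.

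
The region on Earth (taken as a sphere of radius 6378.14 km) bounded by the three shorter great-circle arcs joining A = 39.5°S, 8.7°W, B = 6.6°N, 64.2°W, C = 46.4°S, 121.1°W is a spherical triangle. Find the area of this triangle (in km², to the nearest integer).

Side lengths (central angles): a = 1.2757, b = 1.3100, c = 1.2014 rad; semiperimeter s = 1.8935.
By l'Huilier's theorem, tan(E/4) = √[tan(s/2) tan((s−a)/2) tan((s−b)/2) tan((s−c)/2)], giving spherical excess E = 0.8627 rad.
Area = E·R² = 0.8627 × (6378.14)² ≈ 35097134 km².

35097134 km²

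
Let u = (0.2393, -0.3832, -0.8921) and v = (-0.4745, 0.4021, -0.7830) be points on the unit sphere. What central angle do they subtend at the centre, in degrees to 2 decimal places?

64.47°

u·v = 0.4309; |u| = 1.0000, |v| = 1.0000.
cos θ = (u·v)/(|u||v|) = 0.4309, so θ = 64.47°.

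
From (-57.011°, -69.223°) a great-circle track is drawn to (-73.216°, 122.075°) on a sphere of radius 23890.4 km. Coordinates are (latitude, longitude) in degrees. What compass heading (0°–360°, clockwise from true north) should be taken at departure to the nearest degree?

Δλ = -168.702° = -2.9444 rad.
y = sin Δλ · cos φ₂ = (-0.1959)(0.2888) = -0.0566
x = cos φ₁ sin φ₂ − sin φ₁ cos φ₂ cos Δλ = (0.5445)(-0.9574) − (-0.8388)(0.2888)(-0.9806) = -0.7588
θ = atan2(y, x) = -175.74°; adding 360° gives 184°.

184°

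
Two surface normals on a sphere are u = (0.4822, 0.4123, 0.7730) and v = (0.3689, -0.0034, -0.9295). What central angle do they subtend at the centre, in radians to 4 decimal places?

u·v = -0.5420; |u| = 1.0000, |v| = 1.0000.
cos θ = (u·v)/(|u||v|) = -0.5420, so θ = 2.1436 rad.

2.1436 rad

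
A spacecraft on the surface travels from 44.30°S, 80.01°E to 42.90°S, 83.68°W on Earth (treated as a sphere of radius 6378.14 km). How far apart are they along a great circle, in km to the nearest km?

10196 km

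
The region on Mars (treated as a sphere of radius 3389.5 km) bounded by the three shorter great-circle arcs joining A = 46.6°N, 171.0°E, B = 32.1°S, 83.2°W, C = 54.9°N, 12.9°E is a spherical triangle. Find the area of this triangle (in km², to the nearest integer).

30057336 km²

Side lengths (central angles): a = 2.0789, b = 1.3409, c = 2.1467 rad; semiperimeter s = 2.7832.
By l'Huilier's theorem, tan(E/4) = √[tan(s/2) tan((s−a)/2) tan((s−b)/2) tan((s−c)/2)], giving spherical excess E = 2.6162 rad.
Area = E·R² = 2.6162 × (3389.5)² ≈ 30057336 km².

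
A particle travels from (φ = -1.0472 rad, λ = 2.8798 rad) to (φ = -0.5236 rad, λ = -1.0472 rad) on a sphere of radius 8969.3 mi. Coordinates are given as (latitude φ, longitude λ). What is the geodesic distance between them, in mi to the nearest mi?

Let φ₁ = -1.0472 rad, φ₂ = -0.5236 rad, and Δλ = 2.3562 rad.
Haversine: a = sin²(Δφ/2) + cos φ₁ cos φ₂ sin²(Δλ/2) = 0.0670 + (0.5000)(0.8660)(0.8536) = 0.43658.
Central angle c = 2·arcsin(√a) = 1.44362 rad.
Distance = R·c = 8969.3 × 1.4436 ≈ 12948 mi.

12948 mi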